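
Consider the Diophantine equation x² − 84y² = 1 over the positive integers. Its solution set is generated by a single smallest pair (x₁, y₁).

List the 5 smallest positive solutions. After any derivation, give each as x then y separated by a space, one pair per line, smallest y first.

d=84: √d = [9; 6,18] (ℓ=2, even), read p_1/q_1
i=0: a=9 ⇒ p=9, q=1
i=1: a=6 ⇒ p=55, q=6
→ (55, 6).  Check: 55²=3025, 84·6²=3024, difference 1.
(55+6√84)^2 = 6049 + 660√84
(55+6√84)^3 = 665335 + 72594√84
(55+6√84)^4 = 73180801 + 7984680√84
(55+6√84)^5 = 8049222775 + 878242206√84

55 6
6049 660
665335 72594
73180801 7984680
8049222775 878242206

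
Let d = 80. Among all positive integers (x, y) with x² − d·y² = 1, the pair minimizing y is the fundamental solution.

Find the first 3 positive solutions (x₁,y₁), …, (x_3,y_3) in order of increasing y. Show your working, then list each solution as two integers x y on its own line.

9 1
161 18
2889 323

√80 → a₀=8, period (1,16); ℓ=2 even so k=1
step 0: (8, 1)  from 8·(1,0) + (0,1)
step 1: (9, 1)  from 1·(8,1) + (1,0)
(x₁, y₁) = (9, 1);  9² − 80·1² = 1 ✓
n=2: (9,1)∘(9,1) = (9·9+80·1·1, 9·1+1·9) = (161,18)
n=3: (161,18)∘(9,1) = (9·161+80·1·18, 9·18+1·161) = (2889,323)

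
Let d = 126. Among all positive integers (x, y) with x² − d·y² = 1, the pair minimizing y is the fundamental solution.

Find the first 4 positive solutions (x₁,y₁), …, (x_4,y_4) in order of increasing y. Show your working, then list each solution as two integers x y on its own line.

√126 = [11; 4,2,4,22, …], period ℓ=4 (even) → k=3
i=0: a=11 ⇒ p=11, q=1
…
i=2: a=2 ⇒ p=101, q=9
i=3: a=4 ⇒ p=449, q=40
fundamental: x₁=449, y₁=40  (since 201601 − 126·1600 = 1)
(x_2, y_2) = (449·449 + 126·40·40, 449·40 + 40·449) = (403201, 35920)
(x_3, y_3) = (449·403201 + 126·40·35920, 449·35920 + 40·403201) = (362074049, 32256120)
(x_4, y_4) = (449·362074049 + 126·40·32256120, 449·32256120 + 40·362074049) = (325142092801, 28965959840)

449 40
403201 35920
362074049 32256120
325142092801 28965959840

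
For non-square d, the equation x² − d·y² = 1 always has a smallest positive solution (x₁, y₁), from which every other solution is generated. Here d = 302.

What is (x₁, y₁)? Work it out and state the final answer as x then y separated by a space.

4276623 246092

d=302: √d = [17; 2,1,1,1,4,…,1,2,34] (ℓ=16, even), read p_15/q_15
step 0: (17, 1)  from 17·(1,0) + (0,1)
…
step 2: (52, 3)  from 1·(35,2) + (17,1)
…
step 5: (643, 37)  from 4·(139,8) + (87,5)
step 6: (1425, 82)  from 2·(643,37) + (139,8)
step 7: (2068, 119)  from 1·(1425,82) + (643,37)
step 8: (34513, 1986)  from 16·(2068,119) + (1425,82)
…
step 10: (107675, 6196)  from 2·(36581,2105) + (34513,1986)
…
step 14: (1617193, 93059)  from 1·(1042237,59974) + (574956,33085)
step 15: (4276623, 246092)  from 2·(1617193,93059) + (1042237,59974)
→ (4276623, 246092).  Check: 4276623²=18289504284129, 302·246092²=18289504284128, difference 1.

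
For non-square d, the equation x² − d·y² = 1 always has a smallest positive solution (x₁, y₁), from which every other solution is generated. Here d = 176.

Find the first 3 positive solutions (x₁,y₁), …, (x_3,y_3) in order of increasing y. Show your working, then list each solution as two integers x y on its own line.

199 15
79201 5970
31521799 2376045

[13; 3,1,3,26] for √176; ℓ=4 ⇒ convergent index 3
step 0: (13, 1)  from 13·(1,0) + (0,1)
…
step 2: (53, 4)  from 1·(40,3) + (13,1)
step 3: (199, 15)  from 3·(53,4) + (40,3)
(x₁, y₁) = (199, 15);  199² − 176·15² = 1 ✓
(199+15√176)^2 = 79201 + 5970√176
(199+15√176)^3 = 31521799 + 2376045√176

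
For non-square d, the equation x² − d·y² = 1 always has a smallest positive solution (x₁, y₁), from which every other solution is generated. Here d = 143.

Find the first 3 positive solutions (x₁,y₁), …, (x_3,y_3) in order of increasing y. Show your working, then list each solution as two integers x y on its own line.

12 1
287 24
6876 575

√143 → a₀=11, period (1,22); ℓ=2 even so k=1
k=0  a_k=11  p_k/q_k = 11/1
k=1  a_k=1  p_k/q_k = 12/1
→ (12, 1).  Check: 12²=144, 143·1²=143, difference 1.
(12+1√143)^2 = 287 + 24√143
(12+1√143)^3 = 6876 + 575√143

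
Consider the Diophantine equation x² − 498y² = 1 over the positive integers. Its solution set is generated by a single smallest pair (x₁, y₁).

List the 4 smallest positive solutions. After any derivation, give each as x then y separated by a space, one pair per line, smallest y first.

179777 8056
64639539457 2896567024
23241404969742401 1041472259739240
8356540122426119709697 374465516875386131936

d=498: √d = [22; 3,6,22,6,3,44] (ℓ=6, even), read p_5/q_5
k=0  a_k=22  p_k/q_k = 22/1
k=1  a_k=3  p_k/q_k = 67/3
…
k=4  a_k=6  p_k/q_k = 56794/2545
k=5  a_k=3  p_k/q_k = 179777/8056
fundamental: x₁=179777, y₁=8056  (since 32319769729 − 498·64899136 = 1)
(179777+8056√498)^2 = 64639539457 + 2896567024√498
(179777+8056√498)^3 = 23241404969742401 + 1041472259739240√498
(179777+8056√498)^4 = 8356540122426119709697 + 374465516875386131936√498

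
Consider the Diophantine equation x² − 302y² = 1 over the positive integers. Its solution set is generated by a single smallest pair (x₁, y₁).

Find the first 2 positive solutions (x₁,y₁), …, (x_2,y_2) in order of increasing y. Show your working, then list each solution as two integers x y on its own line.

4276623 246092
36579008568257 2104885414632

√302 → a₀=17, period (2,1,1,1,4,…,1,2,34); ℓ=16 even so k=15
step 0: (17, 1)  from 17·(1,0) + (0,1)
…
step 3: (87, 5)  from 1·(52,3) + (35,2)
…
step 8: (34513, 1986)  from 16·(2068,119) + (1425,82)
…
step 13: (1042237, 59974)  from 1·(574956,33085) + (467281,26889)
step 14: (1617193, 93059)  from 1·(1042237,59974) + (574956,33085)
step 15: (4276623, 246092)  from 2·(1617193,93059) + (1042237,59974)
(x₁, y₁) = (4276623, 246092);  4276623² − 302·246092² = 1 ✓
(4276623+246092√302)^2 = 36579008568257 + 2104885414632√302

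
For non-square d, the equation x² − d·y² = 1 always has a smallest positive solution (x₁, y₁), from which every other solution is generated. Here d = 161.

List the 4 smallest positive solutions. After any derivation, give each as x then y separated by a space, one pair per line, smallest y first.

√161 = [12; 1,2,4,1,2,1,4,2,1,24, …], period ℓ=10 (even) → k=9
i=0: a=12 ⇒ p=12, q=1
…
i=3: a=4 ⇒ p=165, q=13
i=4: a=1 ⇒ p=203, q=16
i=5: a=2 ⇒ p=571, q=45
…
i=8: a=2 ⇒ p=8108, q=639
i=9: a=1 ⇒ p=11775, q=928
→ (11775, 928).  Check: 11775²=138650625, 161·928²=138650624, difference 1.
n=2: (11775,928)∘(11775,928) = (11775·11775+161·928·928, 11775·928+928·11775) = (277301249,21854400)
n=3: (277301249,21854400)∘(11775,928) = (11775·277301249+161·928·21854400, 11775·21854400+928·277301249) = (6530444402175,514671119072)
n=4: (6530444402175,514671119072)∘(11775,928) = (11775·6530444402175+161·928·514671119072, 11775·514671119072+928·6530444402175) = (153791965393920001,12120504832291200)

11775 928
277301249 21854400
6530444402175 514671119072
153791965393920001 12120504832291200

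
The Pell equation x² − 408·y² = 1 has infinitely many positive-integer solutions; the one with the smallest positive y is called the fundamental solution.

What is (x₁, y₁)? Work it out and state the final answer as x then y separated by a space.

101 5

[20; 5,40] for √408; ℓ=2 ⇒ convergent index 1
k=0  a_k=20  p_k/q_k = 20/1
k=1  a_k=5  p_k/q_k = 101/5
fundamental: x₁=101, y₁=5  (since 10201 − 408·25 = 1)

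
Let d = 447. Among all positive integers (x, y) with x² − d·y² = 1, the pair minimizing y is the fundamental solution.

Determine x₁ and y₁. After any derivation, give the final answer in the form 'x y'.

√447 → a₀=21, period (7,42); ℓ=2 even so k=1
a_0=21:  p_0=21·1+0=21,  q_0=21·0+1=1
a_1=7:  p_1=7·21+1=148,  q_1=7·1+0=7
fundamental: x₁=148, y₁=7  (since 21904 − 447·49 = 1)

148 7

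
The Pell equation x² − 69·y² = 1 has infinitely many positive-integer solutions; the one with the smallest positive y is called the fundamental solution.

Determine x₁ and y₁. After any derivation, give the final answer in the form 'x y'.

[8; 3,3,1,4,1,3,3,16] for √69; ℓ=8 ⇒ convergent index 7
step 0: (8, 1)  from 8·(1,0) + (0,1)
step 1: (25, 3)  from 3·(8,1) + (1,0)
…
step 4: (515, 62)  from 4·(108,13) + (83,10)
…
step 6: (2384, 287)  from 3·(623,75) + (515,62)
step 7: (7775, 936)  from 3·(2384,287) + (623,75)
fundamental: x₁=7775, y₁=936  (since 60450625 − 69·876096 = 1)

7775 936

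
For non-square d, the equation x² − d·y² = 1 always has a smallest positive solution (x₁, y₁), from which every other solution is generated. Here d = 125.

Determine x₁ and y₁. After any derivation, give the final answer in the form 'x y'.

930249 83204

√125 → a₀=11, period (5,1,1,5,22); ℓ=5 odd so k=9
i=0: a=11 ⇒ p=11, q=1
i=1: a=5 ⇒ p=56, q=5
i=2: a=1 ⇒ p=67, q=6
i=3: a=1 ⇒ p=123, q=11
i=4: a=5 ⇒ p=682, q=61
…
i=6: a=5 ⇒ p=76317, q=6826
i=7: a=1 ⇒ p=91444, q=8179
i=8: a=1 ⇒ p=167761, q=15005
i=9: a=5 ⇒ p=930249, q=83204
fundamental: x₁=930249, y₁=83204  (since 865363202001 − 125·6922905616 = 1)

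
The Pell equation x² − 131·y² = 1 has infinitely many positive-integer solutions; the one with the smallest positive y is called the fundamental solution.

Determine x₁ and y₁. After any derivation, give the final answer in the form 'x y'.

√131 = [11; 2,4,11,4,2,22, …], period ℓ=6 (even) → k=5
k=0  a_k=11  p_k/q_k = 11/1
k=1  a_k=2  p_k/q_k = 23/2
k=2  a_k=4  p_k/q_k = 103/9
…
k=4  a_k=4  p_k/q_k = 4727/413
k=5  a_k=2  p_k/q_k = 10610/927
→ (10610, 927).  Check: 10610²=112572100, 131·927²=112572099, difference 1.

10610 927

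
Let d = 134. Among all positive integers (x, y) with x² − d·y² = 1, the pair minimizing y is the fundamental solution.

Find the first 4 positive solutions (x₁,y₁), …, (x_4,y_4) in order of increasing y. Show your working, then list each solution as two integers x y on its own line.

145925 12606
42588211249 3679061100
12429369452874725 1073733982022394
3627511474778900280001 313369262649556627800

√134 = [11; 1,1,2,1,3,…,1,1,22, …], period ℓ=14 (even) → k=13
step 0: (11, 1)  from 11·(1,0) + (0,1)
step 1: (12, 1)  from 1·(11,1) + (1,0)
…
step 4: (81, 7)  from 1·(58,5) + (23,2)
…
step 9: (17630, 1523)  from 3·(4503,389) + (4121,356)
step 10: (22133, 1912)  from 1·(17630,1523) + (4503,389)
…
step 12: (84029, 7259)  from 1·(61896,5347) + (22133,1912)
step 13: (145925, 12606)  from 1·(84029,7259) + (61896,5347)
→ (145925, 12606).  Check: 145925²=21294105625, 134·12606²=21294105624, difference 1.
n=2: (145925,12606)∘(145925,12606) = (145925·145925+134·12606·12606, 145925·12606+12606·145925) = (42588211249,3679061100)
n=3: (42588211249,3679061100)∘(145925,12606) = (145925·42588211249+134·12606·3679061100, 145925·3679061100+12606·42588211249) = (12429369452874725,1073733982022394)
n=4: (12429369452874725,1073733982022394)∘(145925,12606) = (145925·12429369452874725+134·12606·1073733982022394, 145925·1073733982022394+12606·12429369452874725) = (3627511474778900280001,313369262649556627800)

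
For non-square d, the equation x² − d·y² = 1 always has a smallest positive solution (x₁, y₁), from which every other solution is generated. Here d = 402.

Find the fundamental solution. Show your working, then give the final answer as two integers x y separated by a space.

401 20

√402 = [20; 20,40, …], period ℓ=2 (even) → k=1
k=0  a_k=20  p_k/q_k = 20/1
k=1  a_k=20  p_k/q_k = 401/20
fundamental: x₁=401, y₁=20  (since 160801 − 402·400 = 1)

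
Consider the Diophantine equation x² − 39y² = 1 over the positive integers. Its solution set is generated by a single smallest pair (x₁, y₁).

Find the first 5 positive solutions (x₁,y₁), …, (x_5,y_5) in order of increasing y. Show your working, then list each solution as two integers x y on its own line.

√39 = [6; 4,12, …], period ℓ=2 (even) → k=1
step 0: (6, 1)  from 6·(1,0) + (0,1)
step 1: (25, 4)  from 4·(6,1) + (1,0)
(x₁, y₁) = (25, 4);  25² − 39·4² = 1 ✓
k=2:  x_2 = 25·25+39·4·4 = 1249,  y_2 = 25·4+4·25 = 200
k=3:  x_3 = 25·1249+39·4·200 = 62425,  y_3 = 25·200+4·1249 = 9996
k=4:  x_4 = 25·62425+39·4·9996 = 3120001,  y_4 = 25·9996+4·62425 = 499600
k=5:  x_5 = 25·3120001+39·4·499600 = 155937625,  y_5 = 25·499600+4·3120001 = 24970004

25 4
1249 200
62425 9996
3120001 499600
155937625 24970004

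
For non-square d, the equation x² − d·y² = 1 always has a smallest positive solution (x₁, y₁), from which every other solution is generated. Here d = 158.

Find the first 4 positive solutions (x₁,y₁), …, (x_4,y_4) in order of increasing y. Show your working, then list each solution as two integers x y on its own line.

√158 = [12; 1,1,3,12,3,1,1,24, …], period ℓ=8 (even) → k=7
k=0  a_k=12  p_k/q_k = 12/1
k=1  a_k=1  p_k/q_k = 13/1
…
k=3  a_k=3  p_k/q_k = 88/7
k=4  a_k=12  p_k/q_k = 1081/86
k=5  a_k=3  p_k/q_k = 3331/265
k=6  a_k=1  p_k/q_k = 4412/351
k=7  a_k=1  p_k/q_k = 7743/616
→ (7743, 616).  Check: 7743²=59954049, 158·616²=59954048, difference 1.
(7743+616√158)^2 = 119908097 + 9539376√158
(7743+616√158)^3 = 1856896782399 + 147726776120√158
(7743+616√158)^4 = 28755903452322817 + 2287696845454944√158

7743 616
119908097 9539376
1856896782399 147726776120
28755903452322817 2287696845454944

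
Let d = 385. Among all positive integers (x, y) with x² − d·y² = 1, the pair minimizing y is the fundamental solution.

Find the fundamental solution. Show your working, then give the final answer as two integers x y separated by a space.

√385 = [19; 1,1,1,1,1,…,1,1,38, …], period ℓ=16 (even) → k=15
step 0: (19, 1)  from 19·(1,0) + (0,1)
step 1: (20, 1)  from 1·(19,1) + (1,0)
step 2: (39, 2)  from 1·(20,1) + (19,1)
…
step 4: (98, 5)  from 1·(59,3) + (39,2)
…
step 6: (569, 29)  from 3·(157,8) + (98,5)
…
step 14: (59551, 3035)  from 1·(36280,1849) + (23271,1186)
step 15: (95831, 4884)  from 1·(59551,3035) + (36280,1849)
→ (95831, 4884).  Check: 95831²=9183580561, 385·4884²=9183580560, difference 1.

95831 4884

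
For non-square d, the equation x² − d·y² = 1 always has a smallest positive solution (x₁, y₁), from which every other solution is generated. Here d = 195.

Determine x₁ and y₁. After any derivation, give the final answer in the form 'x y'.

[13; 1,26] for √195; ℓ=2 ⇒ convergent index 1
step 0: (13, 1)  from 13·(1,0) + (0,1)
step 1: (14, 1)  from 1·(13,1) + (1,0)
→ (14, 1).  Check: 14²=196, 195·1²=195, difference 1.

14 1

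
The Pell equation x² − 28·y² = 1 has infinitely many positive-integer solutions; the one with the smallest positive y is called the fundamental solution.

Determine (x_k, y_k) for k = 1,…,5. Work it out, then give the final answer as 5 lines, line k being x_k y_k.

[5; 3,2,3,10] for √28; ℓ=4 ⇒ convergent index 3
k=0  a_k=5  p_k/q_k = 5/1
k=1  a_k=3  p_k/q_k = 16/3
k=2  a_k=2  p_k/q_k = 37/7
k=3  a_k=3  p_k/q_k = 127/24
fundamental: x₁=127, y₁=24  (since 16129 − 28·576 = 1)
k=2:  x_2 = 127·127+28·24·24 = 32257,  y_2 = 127·24+24·127 = 6096
k=3:  x_3 = 127·32257+28·24·6096 = 8193151,  y_3 = 127·6096+24·32257 = 1548360
k=4:  x_4 = 127·8193151+28·24·1548360 = 2081028097,  y_4 = 127·1548360+24·8193151 = 393277344
k=5:  x_5 = 127·2081028097+28·24·393277344 = 528572943487,  y_5 = 127·393277344+24·2081028097 = 99890897016

127 24
32257 6096
8193151 1548360
2081028097 393277344
528572943487 99890897016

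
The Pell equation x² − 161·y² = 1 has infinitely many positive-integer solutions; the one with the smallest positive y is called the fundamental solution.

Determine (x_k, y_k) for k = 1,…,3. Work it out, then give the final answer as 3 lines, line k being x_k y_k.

[12; 1,2,4,1,2,1,4,2,1,24] for √161; ℓ=10 ⇒ convergent index 9
step 0: (12, 1)  from 12·(1,0) + (0,1)
…
step 2: (38, 3)  from 2·(13,1) + (12,1)
…
step 4: (203, 16)  from 1·(165,13) + (38,3)
…
step 7: (3667, 289)  from 4·(774,61) + (571,45)
step 8: (8108, 639)  from 2·(3667,289) + (774,61)
step 9: (11775, 928)  from 1·(8108,639) + (3667,289)
→ (11775, 928).  Check: 11775²=138650625, 161·928²=138650624, difference 1.
k=2:  x_2 = 11775·11775+161·928·928 = 277301249,  y_2 = 11775·928+928·11775 = 21854400
k=3:  x_3 = 11775·277301249+161·928·21854400 = 6530444402175,  y_3 = 11775·21854400+928·277301249 = 514671119072

11775 928
277301249 21854400
6530444402175 514671119072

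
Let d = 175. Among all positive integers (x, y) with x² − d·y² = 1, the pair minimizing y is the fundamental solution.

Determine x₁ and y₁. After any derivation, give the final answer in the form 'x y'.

2024 153

d=175: √d = [13; 4,2,1,2,4,26] (ℓ=6, even), read p_5/q_5
i=0: a=13 ⇒ p=13, q=1
…
i=4: a=2 ⇒ p=463, q=35
i=5: a=4 ⇒ p=2024, q=153
→ (2024, 153).  Check: 2024²=4096576, 175·153²=4096575, difference 1.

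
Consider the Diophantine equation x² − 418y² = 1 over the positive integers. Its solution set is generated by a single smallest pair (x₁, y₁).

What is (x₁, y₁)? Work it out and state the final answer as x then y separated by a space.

√418 = [20; 2,4,20,4,2,40, …], period ℓ=6 (even) → k=5
a_0=20:  p_0=20·1+0=20,  q_0=20·0+1=1
…
a_2=4:  p_2=4·41+20=184,  q_2=4·2+1=9
…
a_4=4:  p_4=4·3721+184=15068,  q_4=4·182+9=737
a_5=2:  p_5=2·15068+3721=33857,  q_5=2·737+182=1656
→ (33857, 1656).  Check: 33857²=1146296449, 418·1656²=1146296448, difference 1.

33857 1656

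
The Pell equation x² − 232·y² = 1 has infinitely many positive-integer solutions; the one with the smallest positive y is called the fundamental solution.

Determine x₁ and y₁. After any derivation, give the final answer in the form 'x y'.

[15; 4,3,7,3,4,30] for √232; ℓ=6 ⇒ convergent index 5
a_0=15:  p_0=15·1+0=15,  q_0=15·0+1=1
…
a_3=7:  p_3=7·198+61=1447,  q_3=7·13+4=95
a_4=3:  p_4=3·1447+198=4539,  q_4=3·95+13=298
a_5=4:  p_5=4·4539+1447=19603,  q_5=4·298+95=1287
(x₁, y₁) = (19603, 1287);  19603² − 232·1287² = 1 ✓

19603 1287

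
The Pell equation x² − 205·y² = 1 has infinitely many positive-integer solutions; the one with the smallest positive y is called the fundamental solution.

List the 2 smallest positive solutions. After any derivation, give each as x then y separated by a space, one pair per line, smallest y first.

d=205: √d = [14; 3,6,1,4,1,6,3,28] (ℓ=8, even), read p_7/q_7
i=0: a=14 ⇒ p=14, q=1
…
i=2: a=6 ⇒ p=272, q=19
i=3: a=1 ⇒ p=315, q=22
i=4: a=4 ⇒ p=1532, q=107
i=5: a=1 ⇒ p=1847, q=129
i=6: a=6 ⇒ p=12614, q=881
i=7: a=3 ⇒ p=39689, q=2772
(x₁, y₁) = (39689, 2772);  39689² − 205·2772² = 1 ✓
k=2:  x_2 = 39689·39689+205·2772·2772 = 3150433441,  y_2 = 39689·2772+2772·39689 = 220035816

39689 2772
3150433441 220035816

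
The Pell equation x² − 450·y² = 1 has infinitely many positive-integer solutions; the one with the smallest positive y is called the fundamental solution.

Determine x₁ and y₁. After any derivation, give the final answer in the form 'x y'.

19601 924

d=450: √d = [21; 4,1,2,4,2,1,4,42] (ℓ=8, even), read p_7/q_7
i=0: a=21 ⇒ p=21, q=1
…
i=6: a=1 ⇒ p=4179, q=197
i=7: a=4 ⇒ p=19601, q=924
fundamental: x₁=19601, y₁=924  (since 384199201 − 450·853776 = 1)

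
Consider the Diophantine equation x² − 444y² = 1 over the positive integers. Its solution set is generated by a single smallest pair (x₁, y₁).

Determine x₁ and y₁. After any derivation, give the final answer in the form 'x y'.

√444 → a₀=21, period (14,42); ℓ=2 even so k=1
step 0: (21, 1)  from 21·(1,0) + (0,1)
step 1: (295, 14)  from 14·(21,1) + (1,0)
→ (295, 14).  Check: 295²=87025, 444·14²=87024, difference 1.

295 14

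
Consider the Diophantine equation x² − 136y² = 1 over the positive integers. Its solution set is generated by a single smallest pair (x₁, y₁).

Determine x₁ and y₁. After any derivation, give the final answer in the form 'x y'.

[11; 1,1,1,22] for √136; ℓ=4 ⇒ convergent index 3
k=0  a_k=11  p_k/q_k = 11/1
…
k=2  a_k=1  p_k/q_k = 23/2
k=3  a_k=1  p_k/q_k = 35/3
fundamental: x₁=35, y₁=3  (since 1225 − 136·9 = 1)

35 3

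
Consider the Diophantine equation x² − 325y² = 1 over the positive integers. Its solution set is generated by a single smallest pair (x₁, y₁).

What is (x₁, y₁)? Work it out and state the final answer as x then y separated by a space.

649 36

d=325: √d = [18; 36] (ℓ=1, odd), read p_1/q_1
step 0: (18, 1)  from 18·(1,0) + (0,1)
step 1: (649, 36)  from 36·(18,1) + (1,0)
→ (649, 36).  Check: 649²=421201, 325·36²=421200, difference 1.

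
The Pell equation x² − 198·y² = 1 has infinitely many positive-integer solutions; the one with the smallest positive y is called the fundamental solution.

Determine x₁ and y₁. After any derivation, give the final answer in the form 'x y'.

197 14

√198 = [14; 14,28, …], period ℓ=2 (even) → k=1
a_0=14:  p_0=14·1+0=14,  q_0=14·0+1=1
a_1=14:  p_1=14·14+1=197,  q_1=14·1+0=14
→ (197, 14).  Check: 197²=38809, 198·14²=38808, difference 1.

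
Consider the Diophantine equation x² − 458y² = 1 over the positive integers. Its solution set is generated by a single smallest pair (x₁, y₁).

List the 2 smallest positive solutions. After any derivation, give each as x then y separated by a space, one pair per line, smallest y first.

22899 1070
1048728401 49003860

[21; 2,2,42] for √458; ℓ=3 ⇒ convergent index 5
k=0  a_k=21  p_k/q_k = 21/1
k=1  a_k=2  p_k/q_k = 43/2
…
k=3  a_k=42  p_k/q_k = 4537/212
k=4  a_k=2  p_k/q_k = 9181/429
k=5  a_k=2  p_k/q_k = 22899/1070
fundamental: x₁=22899, y₁=1070  (since 524364201 − 458·1144900 = 1)
k=2:  x_2 = 22899·22899+458·1070·1070 = 1048728401,  y_2 = 22899·1070+1070·22899 = 49003860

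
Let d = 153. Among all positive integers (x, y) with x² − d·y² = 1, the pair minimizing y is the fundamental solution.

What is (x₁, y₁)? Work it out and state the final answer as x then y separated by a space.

2177 176

√153 → a₀=12, period (2,1,2,2,2,1,2,24); ℓ=8 even so k=7
k=0  a_k=12  p_k/q_k = 12/1
…
k=6  a_k=1  p_k/q_k = 804/65
k=7  a_k=2  p_k/q_k = 2177/176
→ (2177, 176).  Check: 2177²=4739329, 153·176²=4739328, difference 1.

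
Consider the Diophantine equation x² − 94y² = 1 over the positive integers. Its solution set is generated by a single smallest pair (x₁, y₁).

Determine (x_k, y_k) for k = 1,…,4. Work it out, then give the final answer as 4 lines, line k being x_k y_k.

2143295 221064
9187426914049 947610731760
39382732335491159615 4062018686654877336
168817626601983862467148801 17412208682026983028992480

√94 → a₀=9, period (1,2,3,1,1,…,2,1,18); ℓ=16 even so k=15
step 0: (9, 1)  from 9·(1,0) + (0,1)
step 1: (10, 1)  from 1·(9,1) + (1,0)
…
step 5: (223, 23)  from 1·(126,13) + (97,10)
step 6: (1241, 128)  from 5·(223,23) + (126,13)
step 7: (1464, 151)  from 1·(1241,128) + (223,23)
step 8: (12953, 1336)  from 8·(1464,151) + (1241,128)
…
step 11: (99455, 10258)  from 1·(85038,8771) + (14417,1487)
step 12: (184493, 19029)  from 1·(99455,10258) + (85038,8771)
step 13: (652934, 67345)  from 3·(184493,19029) + (99455,10258)
step 14: (1490361, 153719)  from 2·(652934,67345) + (184493,19029)
step 15: (2143295, 221064)  from 1·(1490361,153719) + (652934,67345)
(x₁, y₁) = (2143295, 221064);  2143295² − 94·221064² = 1 ✓
(x_2, y_2) = (2143295·2143295 + 94·221064·221064, 2143295·221064 + 221064·2143295) = (9187426914049, 947610731760)
(x_3, y_3) = (2143295·9187426914049 + 94·221064·947610731760, 2143295·947610731760 + 221064·9187426914049) = (39382732335491159615, 4062018686654877336)
(x_4, y_4) = (2143295·39382732335491159615 + 94·221064·4062018686654877336, 2143295·4062018686654877336 + 221064·39382732335491159615) = (168817626601983862467148801, 17412208682026983028992480)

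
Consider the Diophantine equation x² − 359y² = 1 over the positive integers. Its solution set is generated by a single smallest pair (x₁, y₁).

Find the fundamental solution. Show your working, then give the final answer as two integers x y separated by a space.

360 19

[18; 1,17,1,36] for √359; ℓ=4 ⇒ convergent index 3
step 0: (18, 1)  from 18·(1,0) + (0,1)
step 1: (19, 1)  from 1·(18,1) + (1,0)
step 2: (341, 18)  from 17·(19,1) + (18,1)
step 3: (360, 19)  from 1·(341,18) + (19,1)
(x₁, y₁) = (360, 19);  360² − 359·19² = 1 ✓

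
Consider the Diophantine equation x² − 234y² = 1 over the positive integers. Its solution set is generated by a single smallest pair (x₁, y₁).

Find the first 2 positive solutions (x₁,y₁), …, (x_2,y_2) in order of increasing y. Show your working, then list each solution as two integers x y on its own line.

√234 → a₀=15, period (3,2,1,2,1,2,3,30); ℓ=8 even so k=7
a_0=15:  p_0=15·1+0=15,  q_0=15·0+1=1
a_1=3:  p_1=3·15+1=46,  q_1=3·1+0=3
…
a_3=1:  p_3=1·107+46=153,  q_3=1·7+3=10
…
a_5=1:  p_5=1·413+153=566,  q_5=1·27+10=37
a_6=2:  p_6=2·566+413=1545,  q_6=2·37+27=101
a_7=3:  p_7=3·1545+566=5201,  q_7=3·101+37=340
(x₁, y₁) = (5201, 340);  5201² − 234·340² = 1 ✓
(x_2, y_2) = (5201·5201 + 234·340·340, 5201·340 + 340·5201) = (54100801, 3536680)

5201 340
54100801 3536680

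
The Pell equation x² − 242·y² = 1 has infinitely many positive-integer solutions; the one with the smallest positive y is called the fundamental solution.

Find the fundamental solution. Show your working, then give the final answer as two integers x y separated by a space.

√242 = [15; 1,1,3,1,14,1,3,1,1,30, …], period ℓ=10 (even) → k=9
a_0=15:  p_0=15·1+0=15,  q_0=15·0+1=1
a_1=1:  p_1=1·15+1=16,  q_1=1·1+0=1
a_2=1:  p_2=1·16+15=31,  q_2=1·1+1=2
a_3=3:  p_3=3·31+16=109,  q_3=3·2+1=7
a_4=1:  p_4=1·109+31=140,  q_4=1·7+2=9
a_5=14:  p_5=14·140+109=2069,  q_5=14·9+7=133
a_6=1:  p_6=1·2069+140=2209,  q_6=1·133+9=142
a_7=3:  p_7=3·2209+2069=8696,  q_7=3·142+133=559
a_8=1:  p_8=1·8696+2209=10905,  q_8=1·559+142=701
a_9=1:  p_9=1·10905+8696=19601,  q_9=1·701+559=1260
fundamental: x₁=19601, y₁=1260  (since 384199201 − 242·1587600 = 1)

19601 1260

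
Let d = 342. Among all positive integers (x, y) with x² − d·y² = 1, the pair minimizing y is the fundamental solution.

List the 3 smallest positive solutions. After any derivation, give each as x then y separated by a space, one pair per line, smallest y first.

d=342: √d = [18; 2,36] (ℓ=2, even), read p_1/q_1
step 0: (18, 1)  from 18·(1,0) + (0,1)
step 1: (37, 2)  from 2·(18,1) + (1,0)
fundamental: x₁=37, y₁=2  (since 1369 − 342·4 = 1)
(x_2, y_2) = (37·37 + 342·2·2, 37·2 + 2·37) = (2737, 148)
(x_3, y_3) = (37·2737 + 342·2·148, 37·148 + 2·2737) = (202501, 10950)

37 2
2737 148
202501 10950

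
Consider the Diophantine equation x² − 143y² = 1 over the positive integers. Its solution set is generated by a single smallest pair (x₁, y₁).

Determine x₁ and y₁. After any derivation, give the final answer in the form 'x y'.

√143 = [11; 1,22, …], period ℓ=2 (even) → k=1
k=0  a_k=11  p_k/q_k = 11/1
k=1  a_k=1  p_k/q_k = 12/1
(x₁, y₁) = (12, 1);  12² − 143·1² = 1 ✓

12 1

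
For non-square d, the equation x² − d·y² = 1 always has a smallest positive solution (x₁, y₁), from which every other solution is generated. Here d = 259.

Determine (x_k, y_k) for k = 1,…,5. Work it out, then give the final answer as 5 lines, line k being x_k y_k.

847225 52644
1435580401249 89202625800
2432519210895520825 151149389286757356
4121782176900479681520001 256115082676856799248400
6984153809646585277140670173625 433974201841648854097164622644

d=259: √d = [16; 10,1,2,3,4,3,2,1,10,32] (ℓ=10, even), read p_9/q_9
k=0  a_k=16  p_k/q_k = 16/1
…
k=7  a_k=2  p_k/q_k = 55265/3434
k=8  a_k=1  p_k/q_k = 79196/4921
k=9  a_k=10  p_k/q_k = 847225/52644
→ (847225, 52644).  Check: 847225²=717790200625, 259·52644²=717790200624, difference 1.
n=2: (847225,52644)∘(847225,52644) = (847225·847225+259·52644·52644, 847225·52644+52644·847225) = (1435580401249,89202625800)
n=3: (1435580401249,89202625800)∘(847225,52644) = (847225·1435580401249+259·52644·89202625800, 847225·89202625800+52644·1435580401249) = (2432519210895520825,151149389286757356)
n=4: (2432519210895520825,151149389286757356)∘(847225,52644) = (847225·2432519210895520825+259·52644·151149389286757356, 847225·151149389286757356+52644·2432519210895520825) = (4121782176900479681520001,256115082676856799248400)
n=5: (4121782176900479681520001,256115082676856799248400)∘(847225,52644) = (847225·4121782176900479681520001+259·52644·256115082676856799248400, 847225·256115082676856799248400+52644·4121782176900479681520001) = (6984153809646585277140670173625,433974201841648854097164622644)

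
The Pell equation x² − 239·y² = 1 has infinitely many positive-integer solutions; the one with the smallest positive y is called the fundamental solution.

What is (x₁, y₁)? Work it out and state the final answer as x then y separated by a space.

[15; 2,5,1,2,4,15,4,2,1,5,2,30] for √239; ℓ=12 ⇒ convergent index 11
a_0=15:  p_0=15·1+0=15,  q_0=15·0+1=1
…
a_2=5:  p_2=5·31+15=170,  q_2=5·2+1=11
a_3=1:  p_3=1·170+31=201,  q_3=1·11+2=13
…
a_7=4:  p_7=4·37907+2489=154117,  q_7=4·2452+161=9969
a_8=2:  p_8=2·154117+37907=346141,  q_8=2·9969+2452=22390
…
a_10=5:  p_10=5·500258+346141=2847431,  q_10=5·32359+22390=184185
a_11=2:  p_11=2·2847431+500258=6195120,  q_11=2·184185+32359=400729
fundamental: x₁=6195120, y₁=400729  (since 38379511814400 − 239·160583731441 = 1)

6195120 400729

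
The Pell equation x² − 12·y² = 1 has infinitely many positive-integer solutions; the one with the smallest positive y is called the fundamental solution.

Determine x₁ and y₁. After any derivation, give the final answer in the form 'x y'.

7 2

d=12: √d = [3; 2,6] (ℓ=2, even), read p_1/q_1
a_0=3:  p_0=3·1+0=3,  q_0=3·0+1=1
a_1=2:  p_1=2·3+1=7,  q_1=2·1+0=2
fundamental: x₁=7, y₁=2  (since 49 − 12·4 = 1)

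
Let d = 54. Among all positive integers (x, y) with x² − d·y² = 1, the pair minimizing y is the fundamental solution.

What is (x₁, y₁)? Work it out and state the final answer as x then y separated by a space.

485 66

√54 → a₀=7, period (2,1,6,1,2,14); ℓ=6 even so k=5
a_0=7:  p_0=7·1+0=7,  q_0=7·0+1=1
a_1=2:  p_1=2·7+1=15,  q_1=2·1+0=2
a_2=1:  p_2=1·15+7=22,  q_2=1·2+1=3
…
a_4=1:  p_4=1·147+22=169,  q_4=1·20+3=23
a_5=2:  p_5=2·169+147=485,  q_5=2·23+20=66
fundamental: x₁=485, y₁=66  (since 235225 − 54·4356 = 1)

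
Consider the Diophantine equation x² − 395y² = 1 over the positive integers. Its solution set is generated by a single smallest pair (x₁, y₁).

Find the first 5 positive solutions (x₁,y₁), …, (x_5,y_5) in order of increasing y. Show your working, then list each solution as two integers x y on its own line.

[19; 1,6,1,38] for √395; ℓ=4 ⇒ convergent index 3
k=0  a_k=19  p_k/q_k = 19/1
…
k=2  a_k=6  p_k/q_k = 139/7
k=3  a_k=1  p_k/q_k = 159/8
(x₁, y₁) = (159, 8);  159² − 395·8² = 1 ✓
(x_2, y_2) = (159·159 + 395·8·8, 159·8 + 8·159) = (50561, 2544)
(x_3, y_3) = (159·50561 + 395·8·2544, 159·2544 + 8·50561) = (16078239, 808984)
(x_4, y_4) = (159·16078239 + 395·8·808984, 159·808984 + 8·16078239) = (5112829441, 257254368)
(x_5, y_5) = (159·5112829441 + 395·8·257254368, 159·257254368 + 8·5112829441) = (1625863683999, 81806080040)

159 8
50561 2544
16078239 808984
5112829441 257254368
1625863683999 81806080040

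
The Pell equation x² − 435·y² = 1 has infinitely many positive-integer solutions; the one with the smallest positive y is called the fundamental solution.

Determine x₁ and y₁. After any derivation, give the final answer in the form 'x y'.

146 7

√435 → a₀=20, period (1,5,1,40); ℓ=4 even so k=3
i=0: a=20 ⇒ p=20, q=1
i=1: a=1 ⇒ p=21, q=1
i=2: a=5 ⇒ p=125, q=6
i=3: a=1 ⇒ p=146, q=7
(x₁, y₁) = (146, 7);  146² − 435·7² = 1 ✓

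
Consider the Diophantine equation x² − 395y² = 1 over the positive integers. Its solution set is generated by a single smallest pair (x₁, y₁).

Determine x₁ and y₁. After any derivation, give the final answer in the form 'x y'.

d=395: √d = [19; 1,6,1,38] (ℓ=4, even), read p_3/q_3
step 0: (19, 1)  from 19·(1,0) + (0,1)
step 1: (20, 1)  from 1·(19,1) + (1,0)
step 2: (139, 7)  from 6·(20,1) + (19,1)
step 3: (159, 8)  from 1·(139,7) + (20,1)
→ (159, 8).  Check: 159²=25281, 395·8²=25280, difference 1.

159 8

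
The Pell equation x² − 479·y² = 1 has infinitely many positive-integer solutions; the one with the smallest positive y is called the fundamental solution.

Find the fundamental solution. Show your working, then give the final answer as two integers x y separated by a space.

√479 → a₀=21, period (1,7,1,3,2,21,2,3,1,7,1,42); ℓ=12 even so k=11
step 0: (21, 1)  from 21·(1,0) + (0,1)
…
step 2: (175, 8)  from 7·(22,1) + (21,1)
step 3: (197, 9)  from 1·(175,8) + (22,1)
step 4: (766, 35)  from 3·(197,9) + (175,8)
…
step 7: (75879, 3467)  from 2·(37075,1694) + (1729,79)
…
step 10: (2648849, 121029)  from 7·(340591,15562) + (264712,12095)
step 11: (2989440, 136591)  from 1·(2648849,121029) + (340591,15562)
→ (2989440, 136591).  Check: 2989440²=8936751513600, 479·136591²=8936751513599, difference 1.

2989440 136591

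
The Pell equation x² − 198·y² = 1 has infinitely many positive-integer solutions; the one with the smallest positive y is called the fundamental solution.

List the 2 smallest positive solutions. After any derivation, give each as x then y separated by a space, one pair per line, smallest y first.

197 14
77617 5516

√198 = [14; 14,28, …], period ℓ=2 (even) → k=1
step 0: (14, 1)  from 14·(1,0) + (0,1)
step 1: (197, 14)  from 14·(14,1) + (1,0)
(x₁, y₁) = (197, 14);  197² − 198·14² = 1 ✓
k=2:  x_2 = 197·197+198·14·14 = 77617,  y_2 = 197·14+14·197 = 5516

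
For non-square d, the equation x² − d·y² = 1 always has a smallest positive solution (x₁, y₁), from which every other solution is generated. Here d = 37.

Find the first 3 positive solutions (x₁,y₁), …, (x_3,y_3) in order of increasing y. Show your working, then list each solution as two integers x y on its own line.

73 12
10657 1752
1555849 255780

√37 → a₀=6, period (12); ℓ=1 odd so k=1
k=0  a_k=6  p_k/q_k = 6/1
k=1  a_k=12  p_k/q_k = 73/12
(x₁, y₁) = (73, 12);  73² − 37·12² = 1 ✓
(x_2, y_2) = (73·73 + 37·12·12, 73·12 + 12·73) = (10657, 1752)
(x_3, y_3) = (73·10657 + 37·12·1752, 73·1752 + 12·10657) = (1555849, 255780)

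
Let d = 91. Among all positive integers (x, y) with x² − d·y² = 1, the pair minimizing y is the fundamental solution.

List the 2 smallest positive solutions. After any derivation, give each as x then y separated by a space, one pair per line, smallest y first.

1574 165
4954951 519420

√91 = [9; 1,1,5,1,5,1,1,18, …], period ℓ=8 (even) → k=7
k=0  a_k=9  p_k/q_k = 9/1
…
k=4  a_k=1  p_k/q_k = 124/13
k=5  a_k=5  p_k/q_k = 725/76
k=6  a_k=1  p_k/q_k = 849/89
k=7  a_k=1  p_k/q_k = 1574/165
→ (1574, 165).  Check: 1574²=2477476, 91·165²=2477475, difference 1.
k=2:  x_2 = 1574·1574+91·165·165 = 4954951,  y_2 = 1574·165+165·1574 = 519420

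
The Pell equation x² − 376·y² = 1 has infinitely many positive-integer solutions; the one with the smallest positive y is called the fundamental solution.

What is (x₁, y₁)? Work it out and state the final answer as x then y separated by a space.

2143295 110532

[19; 2,1,1,3,1,…,1,2,38] for √376; ℓ=16 ⇒ convergent index 15
a_0=19:  p_0=19·1+0=19,  q_0=19·0+1=1
a_1=2:  p_1=2·19+1=39,  q_1=2·1+0=2
a_2=1:  p_2=1·39+19=58,  q_2=1·2+1=3
…
a_4=3:  p_4=3·97+58=349,  q_4=3·5+3=18
…
a_6=2:  p_6=2·446+349=1241,  q_6=2·23+18=64
a_7=2:  p_7=2·1241+446=2928,  q_7=2·64+23=151
…
a_10=2:  p_10=2·28834+12953=70621,  q_10=2·1487+668=3642
a_11=1:  p_11=1·70621+28834=99455,  q_11=1·3642+1487=5129
a_12=3:  p_12=3·99455+70621=368986,  q_12=3·5129+3642=19029
a_13=1:  p_13=1·368986+99455=468441,  q_13=1·19029+5129=24158
a_14=1:  p_14=1·468441+368986=837427,  q_14=1·24158+19029=43187
a_15=2:  p_15=2·837427+468441=2143295,  q_15=2·43187+24158=110532
fundamental: x₁=2143295, y₁=110532  (since 4593713457025 − 376·12217323024 = 1)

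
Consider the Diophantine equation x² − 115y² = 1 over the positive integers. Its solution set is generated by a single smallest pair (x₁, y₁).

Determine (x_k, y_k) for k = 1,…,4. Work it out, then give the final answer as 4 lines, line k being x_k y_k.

1126 105
2535751 236460
5710510126 532507815
12860066268001 1199207362920

√115 = [10; 1,2,1,1,1,1,1,2,1,20, …], period ℓ=10 (even) → k=9
step 0: (10, 1)  from 10·(1,0) + (0,1)
…
step 2: (32, 3)  from 2·(11,1) + (10,1)
step 3: (43, 4)  from 1·(32,3) + (11,1)
…
step 5: (118, 11)  from 1·(75,7) + (43,4)
…
step 7: (311, 29)  from 1·(193,18) + (118,11)
step 8: (815, 76)  from 2·(311,29) + (193,18)
step 9: (1126, 105)  from 1·(815,76) + (311,29)
→ (1126, 105).  Check: 1126²=1267876, 115·105²=1267875, difference 1.
(1126+105√115)^2 = 2535751 + 236460√115
(1126+105√115)^3 = 5710510126 + 532507815√115
(1126+105√115)^4 = 12860066268001 + 1199207362920√115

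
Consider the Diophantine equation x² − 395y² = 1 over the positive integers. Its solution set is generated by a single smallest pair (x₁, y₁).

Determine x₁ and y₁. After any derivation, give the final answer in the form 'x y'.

159 8

d=395: √d = [19; 1,6,1,38] (ℓ=4, even), read p_3/q_3
step 0: (19, 1)  from 19·(1,0) + (0,1)
…
step 2: (139, 7)  from 6·(20,1) + (19,1)
step 3: (159, 8)  from 1·(139,7) + (20,1)
→ (159, 8).  Check: 159²=25281, 395·8²=25280, difference 1.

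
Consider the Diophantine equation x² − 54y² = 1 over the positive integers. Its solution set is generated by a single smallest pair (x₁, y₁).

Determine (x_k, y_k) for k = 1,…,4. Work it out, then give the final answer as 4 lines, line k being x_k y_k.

d=54: √d = [7; 2,1,6,1,2,14] (ℓ=6, even), read p_5/q_5
i=0: a=7 ⇒ p=7, q=1
i=1: a=2 ⇒ p=15, q=2
…
i=4: a=1 ⇒ p=169, q=23
i=5: a=2 ⇒ p=485, q=66
fundamental: x₁=485, y₁=66  (since 235225 − 54·4356 = 1)
n=2: (485,66)∘(485,66) = (485·485+54·66·66, 485·66+66·485) = (470449,64020)
n=3: (470449,64020)∘(485,66) = (485·470449+54·66·64020, 485·64020+66·470449) = (456335045,62099334)
n=4: (456335045,62099334)∘(485,66) = (485·456335045+54·66·62099334, 485·62099334+66·456335045) = (442644523201,60236289960)

485 66
470449 64020
456335045 62099334
442644523201 60236289960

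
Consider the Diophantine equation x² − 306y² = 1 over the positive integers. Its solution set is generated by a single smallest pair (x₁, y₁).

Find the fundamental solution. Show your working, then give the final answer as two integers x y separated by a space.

35 2

√306 → a₀=17, period (2,34); ℓ=2 even so k=1
a_0=17:  p_0=17·1+0=17,  q_0=17·0+1=1
a_1=2:  p_1=2·17+1=35,  q_1=2·1+0=2
(x₁, y₁) = (35, 2);  35² − 306·2² = 1 ✓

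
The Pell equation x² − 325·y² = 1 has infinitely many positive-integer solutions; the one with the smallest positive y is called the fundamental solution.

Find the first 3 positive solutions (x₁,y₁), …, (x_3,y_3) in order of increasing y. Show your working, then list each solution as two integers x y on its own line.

√325 = [18; 36, …], period ℓ=1 (odd) → k=1
k=0  a_k=18  p_k/q_k = 18/1
k=1  a_k=36  p_k/q_k = 649/36
→ (649, 36).  Check: 649²=421201, 325·36²=421200, difference 1.
(x_2, y_2) = (649·649 + 325·36·36, 649·36 + 36·649) = (842401, 46728)
(x_3, y_3) = (649·842401 + 325·36·46728, 649·46728 + 36·842401) = (1093435849, 60652908)

649 36
842401 46728
1093435849 60652908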